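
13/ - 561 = -13/561= - 0.02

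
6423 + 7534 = 13957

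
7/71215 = 7/71215=0.00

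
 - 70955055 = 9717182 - 80672237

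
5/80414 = 5/80414 =0.00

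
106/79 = 106/79 = 1.34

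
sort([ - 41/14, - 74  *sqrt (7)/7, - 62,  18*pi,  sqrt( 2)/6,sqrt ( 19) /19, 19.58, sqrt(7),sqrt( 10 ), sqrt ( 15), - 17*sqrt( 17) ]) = [ - 17*sqrt ( 17 )  , - 62, - 74*sqrt( 7 )/7, - 41/14, sqrt ( 19)/19, sqrt( 2)/6, sqrt ( 7 ),  sqrt(10 ), sqrt (15), 19.58,18*pi ] 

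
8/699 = 8/699 = 0.01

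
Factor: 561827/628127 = 7^1 * 83^1*967^1 * 628127^ ( - 1)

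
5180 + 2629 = 7809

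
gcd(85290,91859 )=1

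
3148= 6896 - 3748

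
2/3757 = 2/3757 = 0.00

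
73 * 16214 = 1183622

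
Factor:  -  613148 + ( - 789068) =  - 1402216 = - 2^3*175277^1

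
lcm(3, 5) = 15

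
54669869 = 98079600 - 43409731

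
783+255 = 1038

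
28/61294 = 14/30647 = 0.00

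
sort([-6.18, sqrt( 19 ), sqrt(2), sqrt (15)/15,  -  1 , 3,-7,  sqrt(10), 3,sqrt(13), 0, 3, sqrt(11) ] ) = [- 7,-6.18, - 1,0,sqrt(15 ) /15, sqrt( 2),3, 3, 3, sqrt( 10) , sqrt( 11),sqrt( 13), sqrt ( 19) ]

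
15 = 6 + 9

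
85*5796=492660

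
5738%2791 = 156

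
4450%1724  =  1002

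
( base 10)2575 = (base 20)68F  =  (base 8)5017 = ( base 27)3EA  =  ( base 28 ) 37r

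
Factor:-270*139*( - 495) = 2^1*3^5*5^2*11^1 * 139^1 =18577350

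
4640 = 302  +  4338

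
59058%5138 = 2540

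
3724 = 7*532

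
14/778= 7/389 = 0.02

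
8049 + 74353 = 82402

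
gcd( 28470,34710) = 390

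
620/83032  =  155/20758 = 0.01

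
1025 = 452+573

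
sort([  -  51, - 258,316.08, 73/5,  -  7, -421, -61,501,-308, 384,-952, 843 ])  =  [  -  952, - 421,-308, - 258 , - 61 , - 51, - 7, 73/5, 316.08, 384,501,  843 ] 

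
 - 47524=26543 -74067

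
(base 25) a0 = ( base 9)307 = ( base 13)163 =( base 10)250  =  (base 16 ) FA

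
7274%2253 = 515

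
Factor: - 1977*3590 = -7097430 = - 2^1 * 3^1 * 5^1*359^1 * 659^1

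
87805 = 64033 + 23772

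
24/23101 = 24/23101  =  0.00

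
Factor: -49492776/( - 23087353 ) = 2^3*3^1*2062199^1*23087353^( - 1)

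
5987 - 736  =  5251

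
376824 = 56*6729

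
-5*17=-85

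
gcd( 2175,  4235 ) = 5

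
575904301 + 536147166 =1112051467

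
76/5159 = 76/5159 = 0.01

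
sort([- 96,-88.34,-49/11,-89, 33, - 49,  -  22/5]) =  [-96,-89 , - 88.34, - 49, - 49/11, - 22/5,33 ] 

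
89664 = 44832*2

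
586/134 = 4 +25/67 = 4.37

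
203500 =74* 2750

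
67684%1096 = 828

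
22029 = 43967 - 21938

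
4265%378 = 107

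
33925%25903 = 8022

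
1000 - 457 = 543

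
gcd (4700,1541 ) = 1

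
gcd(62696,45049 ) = 1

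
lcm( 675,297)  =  7425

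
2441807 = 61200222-58758415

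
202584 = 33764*6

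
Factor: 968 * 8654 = 8377072 = 2^4*11^2*4327^1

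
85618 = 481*178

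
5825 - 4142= 1683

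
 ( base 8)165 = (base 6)313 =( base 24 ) 4L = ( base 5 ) 432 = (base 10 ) 117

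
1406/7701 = 1406/7701 = 0.18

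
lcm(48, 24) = 48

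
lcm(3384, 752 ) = 6768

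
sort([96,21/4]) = [21/4,96]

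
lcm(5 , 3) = 15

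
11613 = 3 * 3871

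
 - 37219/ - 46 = 809+5/46 = 809.11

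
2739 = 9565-6826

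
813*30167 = 24525771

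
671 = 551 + 120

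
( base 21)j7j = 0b10000101100001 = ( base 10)8545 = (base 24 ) ek1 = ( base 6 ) 103321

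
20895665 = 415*50351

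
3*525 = 1575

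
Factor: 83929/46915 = 5^(-1 )*11^( - 1)*17^1*853^( - 1 ) * 4937^1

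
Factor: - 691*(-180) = 2^2 *3^2*5^1*691^1= 124380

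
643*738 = 474534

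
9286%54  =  52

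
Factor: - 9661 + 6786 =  - 5^3*23^1  =  -2875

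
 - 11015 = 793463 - 804478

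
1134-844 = 290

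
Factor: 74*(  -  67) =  - 2^1* 37^1*67^1 = - 4958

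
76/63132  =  19/15783 = 0.00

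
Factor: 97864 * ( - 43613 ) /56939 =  - 4268142632/56939 = - 2^3*13^1*97^( - 1)*587^( - 1) * 941^1*43613^1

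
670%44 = 10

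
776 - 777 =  - 1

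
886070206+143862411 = 1029932617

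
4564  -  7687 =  - 3123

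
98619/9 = 32873/3 = 10957.67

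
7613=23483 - 15870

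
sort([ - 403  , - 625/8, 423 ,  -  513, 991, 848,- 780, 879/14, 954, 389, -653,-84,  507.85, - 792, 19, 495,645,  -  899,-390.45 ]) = [ - 899, -792, - 780, - 653, - 513 , - 403, - 390.45, - 84 ,  -  625/8, 19, 879/14, 389,423,495, 507.85, 645, 848  ,  954,991]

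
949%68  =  65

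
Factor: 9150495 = 3^1*5^1*19^1*  97^1*331^1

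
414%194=26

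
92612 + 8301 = 100913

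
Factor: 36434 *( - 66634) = -2427743156 = - 2^2*18217^1*33317^1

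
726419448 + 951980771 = 1678400219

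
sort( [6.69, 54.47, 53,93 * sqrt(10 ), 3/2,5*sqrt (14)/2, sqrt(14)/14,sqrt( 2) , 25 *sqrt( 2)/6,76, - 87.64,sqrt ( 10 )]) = [ - 87.64 , sqrt(14)/14 , sqrt(2),3/2, sqrt(10), 25*sqrt( 2)/6, 6.69,5*sqrt( 14) /2, 53,  54.47, 76,  93* sqrt( 10)] 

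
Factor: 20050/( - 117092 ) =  - 2^(  -  1 )*5^2*73^(  -  1) = -25/146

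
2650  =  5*530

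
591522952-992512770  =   - 400989818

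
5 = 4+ 1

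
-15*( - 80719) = 1210785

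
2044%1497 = 547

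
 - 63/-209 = 63/209 = 0.30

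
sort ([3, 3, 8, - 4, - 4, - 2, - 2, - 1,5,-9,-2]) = [ - 9 , - 4, - 4, - 2, - 2, - 2, - 1,3, 3,5 , 8] 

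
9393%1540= 153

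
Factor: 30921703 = 30921703^1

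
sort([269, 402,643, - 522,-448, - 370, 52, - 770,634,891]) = [ - 770, - 522, - 448, - 370,52, 269,402, 634,643,891 ] 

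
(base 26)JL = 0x203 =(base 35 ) EP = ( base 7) 1334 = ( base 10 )515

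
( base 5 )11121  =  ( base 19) 237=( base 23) 1b4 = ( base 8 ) 1422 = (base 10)786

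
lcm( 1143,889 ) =8001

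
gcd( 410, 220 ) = 10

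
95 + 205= 300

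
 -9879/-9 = 1097 + 2/3 = 1097.67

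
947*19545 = 18509115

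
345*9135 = 3151575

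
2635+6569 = 9204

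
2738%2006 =732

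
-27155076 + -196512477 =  - 223667553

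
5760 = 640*9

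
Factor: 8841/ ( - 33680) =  -2^ ( - 4 )*3^1*5^( - 1)*7^1 = - 21/80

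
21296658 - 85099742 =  - 63803084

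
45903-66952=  - 21049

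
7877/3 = 7877/3=2625.67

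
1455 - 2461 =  - 1006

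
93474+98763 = 192237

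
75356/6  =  37678/3 =12559.33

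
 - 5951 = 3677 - 9628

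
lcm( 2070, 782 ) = 35190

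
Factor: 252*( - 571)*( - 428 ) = 2^4*3^2*7^1*107^1 * 571^1 = 61585776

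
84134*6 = 504804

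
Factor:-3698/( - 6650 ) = 1849/3325  =  5^( - 2) * 7^ ( -1 )*19^(- 1)* 43^2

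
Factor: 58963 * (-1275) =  - 75177825=- 3^1 * 5^2*17^1*58963^1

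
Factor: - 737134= - 2^1 *67^1*5501^1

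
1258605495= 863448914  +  395156581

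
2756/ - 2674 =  - 2 + 1296/1337 = - 1.03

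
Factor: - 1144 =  - 2^3*11^1*13^1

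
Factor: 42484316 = 2^2*7^1*1517297^1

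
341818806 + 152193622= 494012428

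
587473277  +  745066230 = 1332539507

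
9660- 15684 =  - 6024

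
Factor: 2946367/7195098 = 2^(-1) * 3^( - 1 ) * 1199183^( - 1 )*2946367^1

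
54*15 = 810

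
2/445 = 2/445 =0.00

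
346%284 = 62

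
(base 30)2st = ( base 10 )2669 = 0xA6D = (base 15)bce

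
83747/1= 83747= 83747.00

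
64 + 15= 79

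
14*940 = 13160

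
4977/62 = 4977/62=   80.27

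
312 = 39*8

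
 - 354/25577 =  - 354/25577 = - 0.01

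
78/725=78/725 = 0.11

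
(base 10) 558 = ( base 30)II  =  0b1000101110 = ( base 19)1a7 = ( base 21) 15c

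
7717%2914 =1889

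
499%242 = 15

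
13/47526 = 13/47526 = 0.00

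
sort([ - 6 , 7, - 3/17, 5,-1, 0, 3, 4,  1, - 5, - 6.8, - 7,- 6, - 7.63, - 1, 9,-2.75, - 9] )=[  -  9, - 7.63, - 7, - 6.8 , - 6, - 6, - 5, - 2.75, - 1, - 1, - 3/17,0 , 1, 3, 4,5,7, 9] 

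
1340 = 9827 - 8487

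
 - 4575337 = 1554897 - 6130234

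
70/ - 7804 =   -  1 + 3867/3902=- 0.01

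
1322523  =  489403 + 833120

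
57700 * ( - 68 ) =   -  3923600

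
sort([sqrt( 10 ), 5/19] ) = [5/19, sqrt(10 )]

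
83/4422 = 83/4422 = 0.02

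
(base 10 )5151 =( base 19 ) E52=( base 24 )8mf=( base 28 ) 6FR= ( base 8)12037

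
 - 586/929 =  - 586/929 = -0.63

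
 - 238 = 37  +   - 275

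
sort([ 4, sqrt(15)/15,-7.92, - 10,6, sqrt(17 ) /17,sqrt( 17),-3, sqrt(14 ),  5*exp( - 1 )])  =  [ - 10,-7.92,-3, sqrt (17 ) /17,sqrt(15) /15,5*exp ( - 1 ), sqrt ( 14), 4,  sqrt(17), 6] 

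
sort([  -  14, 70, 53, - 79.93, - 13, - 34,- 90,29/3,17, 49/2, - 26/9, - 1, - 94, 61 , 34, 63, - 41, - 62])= [ - 94 , - 90, - 79.93, - 62, - 41, - 34, - 14, - 13, - 26/9, - 1,29/3, 17,49/2 , 34,53, 61,63,  70 ]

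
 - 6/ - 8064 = 1/1344= 0.00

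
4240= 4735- 495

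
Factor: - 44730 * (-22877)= 2^1*3^2*5^1*7^1*71^1*22877^1 = 1023288210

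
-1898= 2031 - 3929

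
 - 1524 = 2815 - 4339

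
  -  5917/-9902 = 5917/9902 = 0.60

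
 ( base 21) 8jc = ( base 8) 7543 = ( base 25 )67e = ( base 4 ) 331203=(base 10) 3939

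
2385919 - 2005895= 380024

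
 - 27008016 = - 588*45932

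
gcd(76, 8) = 4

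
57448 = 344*167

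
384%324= 60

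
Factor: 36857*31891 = 31891^1*36857^1 = 1175406587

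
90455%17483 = 3040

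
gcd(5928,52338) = 78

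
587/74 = 587/74 = 7.93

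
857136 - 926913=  - 69777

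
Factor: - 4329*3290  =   - 2^1*3^2*5^1*7^1*13^1*37^1*47^1  =  - 14242410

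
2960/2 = 1480 = 1480.00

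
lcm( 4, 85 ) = 340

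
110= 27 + 83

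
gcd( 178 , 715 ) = 1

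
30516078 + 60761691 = 91277769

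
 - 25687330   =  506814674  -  532502004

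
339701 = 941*361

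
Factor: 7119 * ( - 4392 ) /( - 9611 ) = 4466664/1373 = 2^3* 3^4*61^1*113^1 *1373^( - 1) 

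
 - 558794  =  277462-836256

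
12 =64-52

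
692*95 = 65740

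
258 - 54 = 204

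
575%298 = 277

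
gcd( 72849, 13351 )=1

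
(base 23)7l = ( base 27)6k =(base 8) 266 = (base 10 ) 182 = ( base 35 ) 57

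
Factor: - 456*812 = - 2^5 *3^1 * 7^1*19^1 * 29^1 =- 370272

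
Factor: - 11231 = -11^1*1021^1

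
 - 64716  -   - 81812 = 17096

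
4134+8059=12193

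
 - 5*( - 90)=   450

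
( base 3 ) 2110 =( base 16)42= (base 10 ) 66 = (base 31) 24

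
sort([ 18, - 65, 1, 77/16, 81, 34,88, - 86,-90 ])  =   [- 90, - 86,-65,  1,77/16, 18 , 34, 81, 88] 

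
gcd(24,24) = 24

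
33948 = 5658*6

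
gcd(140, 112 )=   28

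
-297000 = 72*( - 4125)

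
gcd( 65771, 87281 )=1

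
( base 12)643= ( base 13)555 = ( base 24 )1e3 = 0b1110010011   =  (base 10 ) 915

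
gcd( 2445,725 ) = 5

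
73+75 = 148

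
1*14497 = 14497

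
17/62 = 17/62 = 0.27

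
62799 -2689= 60110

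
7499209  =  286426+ 7212783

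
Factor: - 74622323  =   - 47^1 * 1587709^1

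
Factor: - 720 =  - 2^4 * 3^2*5^1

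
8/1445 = 8/1445 = 0.01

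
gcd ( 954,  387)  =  9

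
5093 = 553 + 4540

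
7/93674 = 1/13382 = 0.00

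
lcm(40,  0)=0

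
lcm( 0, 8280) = 0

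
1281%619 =43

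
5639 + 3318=8957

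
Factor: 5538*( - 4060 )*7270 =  - 2^4 * 3^1* 5^2*7^1 * 13^1*29^1 * 71^1*727^1 = -163460715600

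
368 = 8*46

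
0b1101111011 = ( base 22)1IB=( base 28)13N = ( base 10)891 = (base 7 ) 2412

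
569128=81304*7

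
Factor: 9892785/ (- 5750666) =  - 2^( - 1 ) * 3^1* 5^1*7^1*71^1*1327^1*2875333^( - 1) 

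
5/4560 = 1/912= 0.00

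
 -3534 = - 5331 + 1797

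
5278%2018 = 1242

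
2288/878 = 1144/439 =2.61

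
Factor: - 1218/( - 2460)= 203/410 = 2^( - 1) * 5^( - 1)*7^1*29^1*41^( - 1 ) 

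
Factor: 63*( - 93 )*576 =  - 3374784 = - 2^6*3^5*7^1*31^1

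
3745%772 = 657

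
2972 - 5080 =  - 2108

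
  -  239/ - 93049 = 239/93049 = 0.00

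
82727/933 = 88  +  623/933   =  88.67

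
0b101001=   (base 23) 1i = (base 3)1112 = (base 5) 131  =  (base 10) 41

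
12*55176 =662112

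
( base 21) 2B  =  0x35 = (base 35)1I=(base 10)53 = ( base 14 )3b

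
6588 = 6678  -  90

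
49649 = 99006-49357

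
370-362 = 8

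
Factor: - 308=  - 2^2  *7^1*11^1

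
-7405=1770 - 9175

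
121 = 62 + 59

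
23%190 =23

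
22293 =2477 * 9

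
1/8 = 1/8 = 0.12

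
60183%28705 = 2773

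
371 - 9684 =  - 9313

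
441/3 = 147 = 147.00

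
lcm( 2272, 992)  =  70432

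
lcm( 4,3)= 12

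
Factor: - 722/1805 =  - 2/5=- 2^1*5^( - 1) 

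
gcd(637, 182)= 91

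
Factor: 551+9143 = 9694 = 2^1*37^1*131^1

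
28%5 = 3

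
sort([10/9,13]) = [10/9,13]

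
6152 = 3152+3000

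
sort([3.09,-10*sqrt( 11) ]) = [ - 10*sqrt( 11), 3.09 ] 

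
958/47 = 958/47=20.38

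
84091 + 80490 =164581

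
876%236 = 168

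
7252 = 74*98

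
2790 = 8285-5495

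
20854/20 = 1042  +  7/10 = 1042.70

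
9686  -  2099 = 7587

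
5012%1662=26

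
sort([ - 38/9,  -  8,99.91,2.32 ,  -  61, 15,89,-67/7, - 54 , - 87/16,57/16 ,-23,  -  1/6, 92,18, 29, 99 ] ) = [ - 61, - 54, - 23, - 67/7, - 8, - 87/16,- 38/9,-1/6,2.32, 57/16, 15, 18,29,89,92,99,99.91] 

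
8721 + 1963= 10684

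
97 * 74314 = 7208458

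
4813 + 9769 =14582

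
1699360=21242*80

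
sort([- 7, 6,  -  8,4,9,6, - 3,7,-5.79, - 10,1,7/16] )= [ -10 , - 8, - 7, - 5.79, - 3,7/16,1,4, 6,6,7,9]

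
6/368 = 3/184 = 0.02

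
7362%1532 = 1234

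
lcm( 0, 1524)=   0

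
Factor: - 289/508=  - 2^ ( - 2 )*17^2*127^(-1)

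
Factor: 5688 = 2^3*3^2*79^1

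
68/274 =34/137 = 0.25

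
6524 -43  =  6481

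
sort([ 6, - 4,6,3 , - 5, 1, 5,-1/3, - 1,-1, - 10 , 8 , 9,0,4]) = [ - 10, - 5,  -  4 ,-1,- 1,-1/3, 0  ,  1,3 , 4,5, 6,  6,8, 9 ]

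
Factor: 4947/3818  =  2^( - 1 )*3^1  *  17^1*23^(-1)*83^ ( - 1)*97^1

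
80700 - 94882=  - 14182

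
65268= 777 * 84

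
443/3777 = 443/3777 =0.12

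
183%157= 26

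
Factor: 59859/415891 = 3^4*7^ ( - 1 ) *19^( - 1 )*53^ (- 1 )*59^( - 1 ) * 739^1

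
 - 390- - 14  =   - 376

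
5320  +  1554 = 6874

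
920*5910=5437200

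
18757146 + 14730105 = 33487251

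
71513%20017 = 11462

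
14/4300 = 7/2150=0.00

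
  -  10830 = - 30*361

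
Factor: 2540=2^2 * 5^1*127^1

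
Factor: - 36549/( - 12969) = 31/11= 11^(- 1 )*31^1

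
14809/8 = 14809/8=1851.12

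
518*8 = 4144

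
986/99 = 9+95/99 = 9.96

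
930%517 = 413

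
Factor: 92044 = 2^2*23011^1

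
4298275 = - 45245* ( - 95)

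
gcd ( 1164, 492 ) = 12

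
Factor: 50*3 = 150 = 2^1*3^1*5^2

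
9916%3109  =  589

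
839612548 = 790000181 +49612367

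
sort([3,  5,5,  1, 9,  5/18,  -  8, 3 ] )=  [ -8, 5/18,1,3, 3,5, 5, 9]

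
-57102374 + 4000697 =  - 53101677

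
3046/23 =132 + 10/23 = 132.43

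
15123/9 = 5041/3  =  1680.33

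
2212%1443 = 769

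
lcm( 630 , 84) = 1260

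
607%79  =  54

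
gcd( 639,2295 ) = 9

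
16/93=16/93 = 0.17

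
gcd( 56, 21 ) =7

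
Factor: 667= 23^1*29^1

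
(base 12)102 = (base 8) 222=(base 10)146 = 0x92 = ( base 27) 5b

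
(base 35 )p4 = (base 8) 1557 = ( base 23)1F5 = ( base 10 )879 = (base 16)36F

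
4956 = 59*84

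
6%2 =0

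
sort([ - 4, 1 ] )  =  [ - 4 , 1 ]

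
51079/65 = 785 + 54/65 = 785.83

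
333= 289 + 44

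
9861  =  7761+2100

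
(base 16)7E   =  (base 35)3L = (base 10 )126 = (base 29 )4A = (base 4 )1332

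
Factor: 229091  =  193^1*1187^1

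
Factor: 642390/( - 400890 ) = - 7^1*19^1*83^( - 1 ) = -133/83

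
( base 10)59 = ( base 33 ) 1Q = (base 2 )111011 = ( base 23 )2D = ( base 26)27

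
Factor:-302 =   -  2^1*151^1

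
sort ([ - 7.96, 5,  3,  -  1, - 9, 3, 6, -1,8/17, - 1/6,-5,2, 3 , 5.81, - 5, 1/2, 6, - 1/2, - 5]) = [ - 9,- 7.96, - 5,- 5, - 5, - 1, - 1, - 1/2,- 1/6, 8/17, 1/2, 2, 3,  3, 3, 5, 5.81,6, 6]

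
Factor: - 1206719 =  - 29^1*41611^1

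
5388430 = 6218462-830032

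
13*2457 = 31941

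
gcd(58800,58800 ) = 58800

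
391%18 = 13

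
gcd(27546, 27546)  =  27546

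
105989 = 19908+86081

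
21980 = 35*628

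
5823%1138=133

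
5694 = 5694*1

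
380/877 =380/877 = 0.43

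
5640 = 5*1128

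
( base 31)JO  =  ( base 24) 11d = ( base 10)613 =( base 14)31b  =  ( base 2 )1001100101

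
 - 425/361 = -425/361=- 1.18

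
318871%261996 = 56875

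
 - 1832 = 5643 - 7475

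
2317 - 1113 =1204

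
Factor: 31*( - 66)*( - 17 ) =34782 = 2^1*3^1*11^1*17^1*31^1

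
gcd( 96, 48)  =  48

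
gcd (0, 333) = 333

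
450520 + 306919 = 757439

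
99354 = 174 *571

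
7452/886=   3726/443 = 8.41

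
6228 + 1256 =7484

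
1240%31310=1240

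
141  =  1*141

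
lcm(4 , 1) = 4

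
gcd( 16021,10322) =1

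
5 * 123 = 615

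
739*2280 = 1684920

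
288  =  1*288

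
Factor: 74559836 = 2^2*13^1*23^1*31^1*2011^1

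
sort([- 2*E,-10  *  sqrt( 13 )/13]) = [ - 2 * E, - 10*sqrt(13 )/13 ] 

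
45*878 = 39510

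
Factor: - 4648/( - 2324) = 2^1 =2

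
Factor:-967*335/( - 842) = 2^ ( - 1) * 5^1*67^1*421^( - 1) *967^1 = 323945/842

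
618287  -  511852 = 106435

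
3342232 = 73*45784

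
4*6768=27072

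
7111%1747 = 123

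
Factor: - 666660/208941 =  - 2^2*5^1*41^1*257^ (- 1 ) =- 820/257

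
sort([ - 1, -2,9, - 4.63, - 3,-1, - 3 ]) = [  -  4.63 ,  -  3, - 3, - 2, - 1, - 1,9] 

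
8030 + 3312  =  11342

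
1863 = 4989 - 3126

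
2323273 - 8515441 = -6192168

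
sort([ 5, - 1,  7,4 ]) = [-1, 4,5,7]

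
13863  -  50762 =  - 36899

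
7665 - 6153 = 1512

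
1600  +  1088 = 2688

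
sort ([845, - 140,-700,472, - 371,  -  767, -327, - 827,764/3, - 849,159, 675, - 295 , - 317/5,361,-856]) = [ - 856, - 849,- 827, - 767,  -  700,-371, - 327,-295,-140,-317/5,159,764/3,361,472,675, 845 ]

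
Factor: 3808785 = 3^1*5^1*253919^1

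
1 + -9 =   -  8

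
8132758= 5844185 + 2288573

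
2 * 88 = 176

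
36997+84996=121993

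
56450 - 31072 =25378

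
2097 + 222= 2319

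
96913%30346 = 5875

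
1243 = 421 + 822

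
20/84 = 5/21 = 0.24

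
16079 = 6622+9457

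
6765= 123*55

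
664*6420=4262880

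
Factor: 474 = 2^1*3^1* 79^1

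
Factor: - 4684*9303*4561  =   - 2^2*3^1 * 7^1*443^1 * 1171^1*4561^1 =- 198746724372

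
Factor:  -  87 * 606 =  - 52722 = -2^1*3^2*29^1* 101^1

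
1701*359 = 610659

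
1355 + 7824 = 9179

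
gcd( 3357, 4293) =9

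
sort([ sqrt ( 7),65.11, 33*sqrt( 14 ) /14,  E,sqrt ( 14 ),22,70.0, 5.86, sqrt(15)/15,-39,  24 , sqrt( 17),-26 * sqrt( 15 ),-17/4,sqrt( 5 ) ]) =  [ - 26*sqrt( 15 ), - 39,  -  17/4,sqrt( 15) /15, sqrt (5 ),sqrt( 7),E,sqrt( 14 ),sqrt( 17 ),5.86, 33 * sqrt ( 14 ) /14,22,24, 65.11,70.0 ]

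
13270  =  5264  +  8006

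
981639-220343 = 761296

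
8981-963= 8018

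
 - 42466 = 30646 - 73112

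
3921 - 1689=2232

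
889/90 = 889/90 =9.88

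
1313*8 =10504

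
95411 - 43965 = 51446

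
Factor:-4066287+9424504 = 5358217^1= 5358217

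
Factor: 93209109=3^1*7^1 * 4438529^1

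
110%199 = 110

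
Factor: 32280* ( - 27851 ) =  -899030280 = -2^3* 3^1*5^1*269^1*27851^1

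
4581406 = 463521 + 4117885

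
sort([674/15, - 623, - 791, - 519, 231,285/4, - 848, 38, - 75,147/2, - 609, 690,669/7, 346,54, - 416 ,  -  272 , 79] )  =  [ -848 , - 791, - 623, - 609 ,-519, - 416,-272, -75, 38,674/15 , 54, 285/4,147/2, 79 , 669/7,231,346, 690]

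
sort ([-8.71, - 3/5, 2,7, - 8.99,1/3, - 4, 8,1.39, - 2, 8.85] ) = [ -8.99, - 8.71, - 4, - 2,- 3/5, 1/3,1.39, 2, 7,8, 8.85] 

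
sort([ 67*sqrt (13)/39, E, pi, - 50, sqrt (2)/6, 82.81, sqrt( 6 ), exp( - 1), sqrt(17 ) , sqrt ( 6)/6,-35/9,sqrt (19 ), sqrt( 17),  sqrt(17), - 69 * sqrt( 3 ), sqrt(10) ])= [-69*sqrt(3), - 50  , - 35/9,sqrt (2)/6,exp( - 1) , sqrt(6 ) /6,  sqrt(6 ),E, pi,sqrt( 10 ), sqrt (17), sqrt( 17), sqrt( 17), sqrt( 19), 67*sqrt(13 )/39,  82.81 ] 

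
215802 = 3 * 71934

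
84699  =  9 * 9411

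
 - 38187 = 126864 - 165051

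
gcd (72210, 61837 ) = 1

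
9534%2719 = 1377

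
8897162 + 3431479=12328641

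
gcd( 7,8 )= 1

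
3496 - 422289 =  - 418793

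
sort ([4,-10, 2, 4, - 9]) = [ - 10,-9,2,4,4]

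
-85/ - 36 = 85/36 = 2.36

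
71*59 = 4189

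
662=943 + -281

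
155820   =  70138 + 85682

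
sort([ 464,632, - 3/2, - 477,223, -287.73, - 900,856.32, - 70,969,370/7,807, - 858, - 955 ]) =[ - 955,- 900,  -  858, - 477,  -  287.73,-70,  -  3/2,  370/7,  223,  464, 632,  807, 856.32 , 969 ] 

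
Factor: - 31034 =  - 2^1*59^1 * 263^1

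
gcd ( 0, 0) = 0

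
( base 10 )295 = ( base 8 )447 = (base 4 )10213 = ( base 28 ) AF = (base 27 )AP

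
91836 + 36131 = 127967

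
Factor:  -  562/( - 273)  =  2^1*3^(-1 )*7^( - 1 )*13^( -1)*281^1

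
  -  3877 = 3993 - 7870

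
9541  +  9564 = 19105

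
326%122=82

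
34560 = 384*90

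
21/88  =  21/88 = 0.24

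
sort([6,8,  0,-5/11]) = [  -  5/11,0, 6 , 8]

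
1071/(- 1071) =-1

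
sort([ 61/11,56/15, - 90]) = [ - 90, 56/15,61/11]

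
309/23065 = 309/23065 = 0.01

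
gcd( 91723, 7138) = 1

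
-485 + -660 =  - 1145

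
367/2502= 367/2502 = 0.15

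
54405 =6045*9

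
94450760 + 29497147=123947907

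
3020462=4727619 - 1707157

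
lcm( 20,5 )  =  20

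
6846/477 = 2282/159 = 14.35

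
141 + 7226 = 7367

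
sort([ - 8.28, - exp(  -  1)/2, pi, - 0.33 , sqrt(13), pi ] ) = [ - 8.28,  -  0.33,  -  exp(-1) /2, pi, pi, sqrt( 13 ) ] 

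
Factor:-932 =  - 2^2 *233^1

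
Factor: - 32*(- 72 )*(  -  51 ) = - 117504=-2^8*3^3*17^1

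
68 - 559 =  - 491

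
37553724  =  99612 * 377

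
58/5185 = 58/5185 = 0.01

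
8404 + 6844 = 15248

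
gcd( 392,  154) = 14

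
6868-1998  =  4870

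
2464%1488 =976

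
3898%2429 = 1469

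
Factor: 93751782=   2^1 * 3^1*43^1*363379^1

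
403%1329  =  403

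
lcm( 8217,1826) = 16434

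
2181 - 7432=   -  5251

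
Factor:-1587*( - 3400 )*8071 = 2^3*3^1 *5^2 * 7^1*17^1 *23^2 * 1153^1= 43549501800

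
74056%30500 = 13056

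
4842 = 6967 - 2125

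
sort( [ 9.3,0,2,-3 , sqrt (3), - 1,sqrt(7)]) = [-3,- 1,0,sqrt( 3), 2,sqrt( 7 ), 9.3]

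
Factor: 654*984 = 643536  =  2^4*3^2 * 41^1*109^1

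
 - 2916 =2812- 5728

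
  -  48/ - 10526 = 24/5263 = 0.00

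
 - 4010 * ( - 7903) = 31691030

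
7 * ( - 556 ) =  - 3892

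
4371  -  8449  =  - 4078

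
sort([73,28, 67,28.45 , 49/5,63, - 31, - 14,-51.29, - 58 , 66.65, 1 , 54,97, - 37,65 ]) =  [-58, - 51.29, - 37, - 31, - 14,1,49/5, 28 , 28.45 , 54,63,65 , 66.65, 67, 73, 97] 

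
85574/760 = 112 +227/380= 112.60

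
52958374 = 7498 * 7063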